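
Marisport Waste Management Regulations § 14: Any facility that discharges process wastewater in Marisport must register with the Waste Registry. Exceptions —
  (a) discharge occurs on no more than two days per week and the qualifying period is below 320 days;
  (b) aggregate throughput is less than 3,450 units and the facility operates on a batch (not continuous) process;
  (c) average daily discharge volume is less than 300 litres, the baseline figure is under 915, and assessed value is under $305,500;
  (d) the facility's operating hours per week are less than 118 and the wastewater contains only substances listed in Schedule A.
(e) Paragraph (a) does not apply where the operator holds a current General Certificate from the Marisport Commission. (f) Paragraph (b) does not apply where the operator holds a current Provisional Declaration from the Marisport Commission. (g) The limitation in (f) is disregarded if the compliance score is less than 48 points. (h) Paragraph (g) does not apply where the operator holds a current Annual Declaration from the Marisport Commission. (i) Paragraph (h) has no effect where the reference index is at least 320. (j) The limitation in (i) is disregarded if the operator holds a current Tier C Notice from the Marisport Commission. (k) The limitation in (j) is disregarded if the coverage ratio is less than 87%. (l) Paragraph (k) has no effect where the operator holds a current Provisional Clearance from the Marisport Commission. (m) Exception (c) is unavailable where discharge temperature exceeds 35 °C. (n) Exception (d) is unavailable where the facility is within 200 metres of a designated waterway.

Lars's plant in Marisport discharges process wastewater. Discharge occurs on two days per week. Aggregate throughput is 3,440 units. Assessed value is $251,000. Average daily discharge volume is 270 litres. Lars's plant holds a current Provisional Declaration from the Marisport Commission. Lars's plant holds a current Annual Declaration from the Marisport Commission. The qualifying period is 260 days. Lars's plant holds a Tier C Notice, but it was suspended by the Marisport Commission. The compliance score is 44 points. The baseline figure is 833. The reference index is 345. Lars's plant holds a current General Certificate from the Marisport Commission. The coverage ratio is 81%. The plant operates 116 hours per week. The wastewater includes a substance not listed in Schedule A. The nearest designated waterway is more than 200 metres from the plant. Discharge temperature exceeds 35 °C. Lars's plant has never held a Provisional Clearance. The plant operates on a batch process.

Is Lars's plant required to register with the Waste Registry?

Exception (a): discharge occurs on no more than two days per week; the qualifying period is 260 days, below the 320 days limit — every condition holds. However, paragraph (e) must be considered: (e) is engaged — a current General Certificate is held. (a) is therefore removed.
Exception (b): aggregate throughput is 3,440 units, less than the 3,450 units limit; the facility operates on a batch process — every condition holds. Under paragraphs (f)–(l): (f) would limit (b) — a current Provisional Declaration is held — but (g) sets (f) aside: (g) operates against (f): the compliance score is 44 points, less than the 48 points limit. (h) is triggered (a current Annual Declaration is held), but is set aside by (i): (i) applies — the reference index is 345, meeting the 320 threshold. (j), which would lift (i), is not engaged — there is no Tier C Notice in force. So (b) applies.
Exception (c) is satisfied on its face — average daily discharge volume is 270 litres, less than the 300 litres limit; the baseline figure is 833, under the 915 limit; assessed value is $251,000, under the $305,500 limit. However, paragraph (m) must be considered: (m) operates against (c): discharge temperature exceeds 35 °C. (c) is therefore removed.
Exception (d) requires that the wastewater contains only substances listed in Schedule A; but the wastewater includes a non-Schedule-A substance, so (d) is unavailable.

No — exception (b) applies; Lars's plant is not required to register with the Waste Registry.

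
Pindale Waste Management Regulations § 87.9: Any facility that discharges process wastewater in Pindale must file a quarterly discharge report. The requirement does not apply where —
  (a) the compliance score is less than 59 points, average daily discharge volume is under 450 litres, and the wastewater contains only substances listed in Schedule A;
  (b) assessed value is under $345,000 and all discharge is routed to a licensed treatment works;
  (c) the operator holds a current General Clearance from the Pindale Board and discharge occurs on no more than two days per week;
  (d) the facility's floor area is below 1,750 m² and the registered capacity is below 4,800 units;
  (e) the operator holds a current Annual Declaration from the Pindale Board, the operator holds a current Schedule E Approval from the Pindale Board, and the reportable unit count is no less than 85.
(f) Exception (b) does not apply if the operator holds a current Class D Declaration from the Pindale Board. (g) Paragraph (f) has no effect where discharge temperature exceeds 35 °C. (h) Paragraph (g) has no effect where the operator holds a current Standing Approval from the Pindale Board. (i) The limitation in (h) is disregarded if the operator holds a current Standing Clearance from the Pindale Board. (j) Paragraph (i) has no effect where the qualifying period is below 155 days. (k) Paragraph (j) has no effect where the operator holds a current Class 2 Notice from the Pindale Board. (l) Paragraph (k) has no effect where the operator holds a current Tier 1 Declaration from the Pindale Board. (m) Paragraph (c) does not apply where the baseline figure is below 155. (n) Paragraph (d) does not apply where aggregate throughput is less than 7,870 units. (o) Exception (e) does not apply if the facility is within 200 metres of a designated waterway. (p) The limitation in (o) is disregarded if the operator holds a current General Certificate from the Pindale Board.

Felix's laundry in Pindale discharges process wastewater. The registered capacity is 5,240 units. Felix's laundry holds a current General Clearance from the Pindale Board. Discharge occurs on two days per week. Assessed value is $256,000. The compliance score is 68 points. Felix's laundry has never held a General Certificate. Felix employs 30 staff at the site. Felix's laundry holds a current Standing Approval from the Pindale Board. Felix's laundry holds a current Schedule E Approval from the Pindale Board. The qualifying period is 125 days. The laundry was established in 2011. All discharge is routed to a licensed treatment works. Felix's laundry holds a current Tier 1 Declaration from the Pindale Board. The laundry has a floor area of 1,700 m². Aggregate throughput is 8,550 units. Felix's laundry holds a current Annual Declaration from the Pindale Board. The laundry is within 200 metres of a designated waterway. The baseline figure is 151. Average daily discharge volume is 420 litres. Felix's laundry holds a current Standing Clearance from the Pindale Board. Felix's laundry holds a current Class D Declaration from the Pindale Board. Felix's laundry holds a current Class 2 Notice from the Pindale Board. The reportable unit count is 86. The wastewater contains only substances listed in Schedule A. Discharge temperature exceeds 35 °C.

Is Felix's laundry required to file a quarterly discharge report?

Exception (a) fails — the compliance score is 68 points, not less than 59 points.
Exception (b)'s conditions are all satisfied: assessed value is $256,000, under the $345,000 limit; discharge is routed to a licensed treatment works. But applying paragraphs (f)–(l): (f) applies — a current Class D Declaration is held. (g) would limit (f) — discharge temperature exceeds 35 °C — but (h) sets (g) aside: (h) operates against (g): a current Standing Approval is held. (i) is engaged (a current Standing Clearance is held), but is overridden by (j): (j) operates against (i): the qualifying period is 125 days, below the 155 days limit. (k) would limit (j) — a current Class 2 Notice is held — but (l) sets (k) aside: (l) is engaged — a current Tier 1 Declaration is held. Exception (b) does not apply.
All of (c)'s requirements are met (a current General Clearance is held; discharge occurs on no more than two days per week). But applying paragraph (m): (m) operates against (c): the baseline figure is 151, below the 155 limit. Exception (c) does not apply.
Exception (d) does not apply: the registered capacity is 5,240 units, not below 4,800 units.
All of (e)'s requirements are met (a current Annual Declaration is held; a current Schedule E Approval is held; the reportable unit count is 86, meeting the 85 threshold). But applying paragraphs (o)–(p): (o) applies — the laundry is within 200 m of a designated waterway. (p), which would lift (o), does not operate here — there is no General Certificate in force. Exception (e) does not apply.
No exception is made out. Felix's laundry falls within the general rule.

Yes — Felix's laundry must file a quarterly discharge report.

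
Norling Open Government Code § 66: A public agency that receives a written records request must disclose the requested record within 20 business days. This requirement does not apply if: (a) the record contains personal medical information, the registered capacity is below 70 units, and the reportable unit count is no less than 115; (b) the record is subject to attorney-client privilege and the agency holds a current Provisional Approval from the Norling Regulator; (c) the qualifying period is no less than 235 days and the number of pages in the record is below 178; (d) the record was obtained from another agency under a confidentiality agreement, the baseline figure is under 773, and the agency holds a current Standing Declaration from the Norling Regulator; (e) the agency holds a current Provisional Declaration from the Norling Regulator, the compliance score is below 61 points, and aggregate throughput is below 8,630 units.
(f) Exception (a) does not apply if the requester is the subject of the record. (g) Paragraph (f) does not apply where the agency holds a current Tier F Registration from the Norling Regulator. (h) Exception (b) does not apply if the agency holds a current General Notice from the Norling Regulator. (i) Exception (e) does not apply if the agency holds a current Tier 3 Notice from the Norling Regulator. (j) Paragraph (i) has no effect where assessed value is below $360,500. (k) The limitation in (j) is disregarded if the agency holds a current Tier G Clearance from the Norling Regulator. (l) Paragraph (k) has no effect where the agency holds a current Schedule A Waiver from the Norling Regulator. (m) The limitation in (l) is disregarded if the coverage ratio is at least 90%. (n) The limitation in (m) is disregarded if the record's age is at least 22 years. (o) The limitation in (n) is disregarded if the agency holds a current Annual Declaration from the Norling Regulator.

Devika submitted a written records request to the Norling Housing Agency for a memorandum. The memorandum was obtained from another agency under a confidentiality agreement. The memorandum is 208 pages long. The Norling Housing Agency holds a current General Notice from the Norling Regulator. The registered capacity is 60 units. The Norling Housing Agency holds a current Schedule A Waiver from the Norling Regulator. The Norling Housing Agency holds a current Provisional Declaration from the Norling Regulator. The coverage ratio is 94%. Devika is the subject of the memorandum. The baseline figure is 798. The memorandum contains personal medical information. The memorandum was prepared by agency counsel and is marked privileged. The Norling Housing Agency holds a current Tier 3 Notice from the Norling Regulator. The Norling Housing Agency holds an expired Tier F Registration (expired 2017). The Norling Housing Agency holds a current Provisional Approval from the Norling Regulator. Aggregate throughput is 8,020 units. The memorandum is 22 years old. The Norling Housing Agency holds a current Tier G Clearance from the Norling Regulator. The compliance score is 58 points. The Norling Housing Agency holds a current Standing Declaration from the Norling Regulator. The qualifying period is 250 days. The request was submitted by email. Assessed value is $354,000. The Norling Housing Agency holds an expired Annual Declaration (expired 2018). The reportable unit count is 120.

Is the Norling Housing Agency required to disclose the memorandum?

No — exception (e) applies; the Norling Housing Agency is not required to disclose the memorandum.

All of (a)'s requirements are met (the memorandum contains personal medical information; the registered capacity is 60 units, below the 70 units limit; the reportable unit count is 120, meeting the 115 threshold). But applying paragraphs (f)–(g): (f) operates against (a): Devika is the subject of the memorandum. (g), which would lift (f), does not operate here — the Tier F Registration is not current. (a) is therefore removed.
All of (b)'s requirements are met (the memorandum is privileged; a current Provisional Approval is held). But: (h) operates against (b): a current General Notice is held. Exception (b) does not apply.
Exception (c) requires that the number of pages in the record is below 178; but the number of pages in the record is 208, not below 178, so (c) is unavailable.
Exception (d) does not apply: the baseline figure is 798, not under 773.
Exception (e)'s conditions are all satisfied: a current Provisional Declaration is held; the compliance score is 58 points, below the 61 points limit; aggregate throughput is 8,020 units, below the 8,630 units limit. As to paragraphs (i)–(o): (i) would limit (e) — a current Tier 3 Notice is held — but (j) sets (i) aside: (j) operates against (i): assessed value is $354,000, below the $360,500 limit. (k) is triggered (a current Tier G Clearance is held), but is set aside by (l): (l) operates against (k): a current Schedule A Waiver is held. (m) is engaged (the coverage ratio is 94%, meeting the 90% threshold), but is overridden by (n): (n) operates against (m): the record's age is 22 years, meeting the 22 years threshold. (o), which would lift (n), is inapplicable — the Annual Declaration is not current. (e) remains available.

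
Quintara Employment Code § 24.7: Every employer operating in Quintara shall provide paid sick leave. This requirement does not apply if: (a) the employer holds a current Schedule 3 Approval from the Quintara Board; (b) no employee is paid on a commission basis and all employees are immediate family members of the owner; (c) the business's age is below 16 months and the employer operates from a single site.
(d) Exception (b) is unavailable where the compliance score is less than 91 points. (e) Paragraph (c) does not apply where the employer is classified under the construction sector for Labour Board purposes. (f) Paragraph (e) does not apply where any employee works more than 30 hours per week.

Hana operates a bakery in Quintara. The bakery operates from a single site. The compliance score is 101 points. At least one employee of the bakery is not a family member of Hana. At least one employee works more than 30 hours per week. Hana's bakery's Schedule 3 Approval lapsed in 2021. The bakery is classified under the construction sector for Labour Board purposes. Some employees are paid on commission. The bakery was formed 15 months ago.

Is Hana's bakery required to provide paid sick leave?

Exception (a) does not apply: no current Schedule 3 Approval is held.
Exception (b) requires that no employee is paid on a commission basis; but some employees are paid on commission, so (b) is unavailable.
Exception (c) is satisfied on its face — the business's age is 15 months, below the 16 months limit; the employer operates from a single site. As to paragraphs (e)–(f): (e) operates (the bakery is classified under the construction sector), but is displaced by (f): (f) operates against (e): at least one employee exceeds 30 hours/week. So (c) applies.

No — exception (c) applies; Hana's bakery is not required to provide paid sick leave.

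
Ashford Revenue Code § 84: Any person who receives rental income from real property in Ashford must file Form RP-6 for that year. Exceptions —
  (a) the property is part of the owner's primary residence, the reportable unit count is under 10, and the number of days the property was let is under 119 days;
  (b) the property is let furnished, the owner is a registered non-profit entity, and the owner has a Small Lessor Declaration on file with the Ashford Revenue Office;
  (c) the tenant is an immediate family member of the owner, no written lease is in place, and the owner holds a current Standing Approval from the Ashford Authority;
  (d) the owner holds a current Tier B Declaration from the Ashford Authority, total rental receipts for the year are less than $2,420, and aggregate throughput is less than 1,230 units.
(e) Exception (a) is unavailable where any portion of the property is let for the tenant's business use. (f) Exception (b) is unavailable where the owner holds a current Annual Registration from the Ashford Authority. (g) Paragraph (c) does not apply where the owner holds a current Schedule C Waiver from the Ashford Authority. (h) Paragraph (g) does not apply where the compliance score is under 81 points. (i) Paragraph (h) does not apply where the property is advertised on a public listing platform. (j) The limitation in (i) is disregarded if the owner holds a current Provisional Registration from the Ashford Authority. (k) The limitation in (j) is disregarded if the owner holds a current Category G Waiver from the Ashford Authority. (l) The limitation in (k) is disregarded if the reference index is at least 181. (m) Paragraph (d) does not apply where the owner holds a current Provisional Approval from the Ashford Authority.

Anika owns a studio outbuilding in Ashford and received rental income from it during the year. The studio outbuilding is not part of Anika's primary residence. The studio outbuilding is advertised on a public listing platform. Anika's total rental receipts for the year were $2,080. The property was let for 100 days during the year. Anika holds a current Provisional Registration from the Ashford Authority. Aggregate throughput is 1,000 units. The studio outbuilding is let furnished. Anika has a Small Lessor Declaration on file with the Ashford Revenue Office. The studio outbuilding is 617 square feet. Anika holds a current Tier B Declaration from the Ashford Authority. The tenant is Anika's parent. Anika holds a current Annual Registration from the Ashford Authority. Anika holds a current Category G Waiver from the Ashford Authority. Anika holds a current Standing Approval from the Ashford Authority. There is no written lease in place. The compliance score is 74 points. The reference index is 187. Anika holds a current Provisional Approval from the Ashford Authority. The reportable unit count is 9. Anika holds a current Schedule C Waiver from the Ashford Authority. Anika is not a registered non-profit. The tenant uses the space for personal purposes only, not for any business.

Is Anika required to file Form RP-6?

Exception (a) fails — the studio outbuilding is not part of the primary residence.
Exception (b) requires that the owner is a registered non-profit entity; but Anika is not a registered non-profit, so (b) is unavailable.
Exception (c) is satisfied on its face — the tenant is an immediate family member; there is no written lease; a current Standing Approval is held. Under paragraphs (g)–(l): (g) is triggered (a current Schedule C Waiver is held), but is set aside by (h): (h) operates — the compliance score is 74 points, under the 81 points limit. (i) would limit (h) — the property is publicly advertised — but (j) sets (i) aside: (j) operates against (i): a current Provisional Registration is held. (k) would limit (j) — a current Category G Waiver is held — but (l) sets (k) aside: (l) operates against (k): the reference index is 187, meeting the 181 threshold. So (c) applies.
Exception (d) is satisfied on its face — a current Tier B Declaration is held; total rental receipts for the year are $2,080, less than the $2,420 limit; aggregate throughput is 1,000 units, less than the 1,230 units limit. But: (m) operates against (d): a current Provisional Approval is held. (d) is therefore removed.

No — exception (c) applies; Anika is not required to file Form RP-6.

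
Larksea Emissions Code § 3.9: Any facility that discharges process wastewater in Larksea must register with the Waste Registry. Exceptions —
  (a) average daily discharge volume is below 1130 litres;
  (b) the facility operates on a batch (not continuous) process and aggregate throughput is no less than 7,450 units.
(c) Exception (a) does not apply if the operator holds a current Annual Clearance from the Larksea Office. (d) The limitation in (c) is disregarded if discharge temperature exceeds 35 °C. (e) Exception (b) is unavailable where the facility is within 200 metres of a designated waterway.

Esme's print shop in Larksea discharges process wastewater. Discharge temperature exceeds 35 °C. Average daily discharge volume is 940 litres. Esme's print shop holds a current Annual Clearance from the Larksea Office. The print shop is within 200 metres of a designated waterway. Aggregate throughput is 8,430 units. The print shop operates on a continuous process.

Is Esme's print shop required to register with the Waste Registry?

No — exception (a) applies; Esme's print shop is not required to register with the Waste Registry.

Exception (a): average daily discharge volume is 940 litres, below the 1130 litres limit — every condition holds. Under paragraphs (c)–(d): (c) would limit (a) — a current Annual Clearance is held — but (d) sets (c) aside: (d) is triggered — discharge temperature exceeds 35 °C. Exception (a) stands.
Exception (b) fails — the facility operates on a continuous process.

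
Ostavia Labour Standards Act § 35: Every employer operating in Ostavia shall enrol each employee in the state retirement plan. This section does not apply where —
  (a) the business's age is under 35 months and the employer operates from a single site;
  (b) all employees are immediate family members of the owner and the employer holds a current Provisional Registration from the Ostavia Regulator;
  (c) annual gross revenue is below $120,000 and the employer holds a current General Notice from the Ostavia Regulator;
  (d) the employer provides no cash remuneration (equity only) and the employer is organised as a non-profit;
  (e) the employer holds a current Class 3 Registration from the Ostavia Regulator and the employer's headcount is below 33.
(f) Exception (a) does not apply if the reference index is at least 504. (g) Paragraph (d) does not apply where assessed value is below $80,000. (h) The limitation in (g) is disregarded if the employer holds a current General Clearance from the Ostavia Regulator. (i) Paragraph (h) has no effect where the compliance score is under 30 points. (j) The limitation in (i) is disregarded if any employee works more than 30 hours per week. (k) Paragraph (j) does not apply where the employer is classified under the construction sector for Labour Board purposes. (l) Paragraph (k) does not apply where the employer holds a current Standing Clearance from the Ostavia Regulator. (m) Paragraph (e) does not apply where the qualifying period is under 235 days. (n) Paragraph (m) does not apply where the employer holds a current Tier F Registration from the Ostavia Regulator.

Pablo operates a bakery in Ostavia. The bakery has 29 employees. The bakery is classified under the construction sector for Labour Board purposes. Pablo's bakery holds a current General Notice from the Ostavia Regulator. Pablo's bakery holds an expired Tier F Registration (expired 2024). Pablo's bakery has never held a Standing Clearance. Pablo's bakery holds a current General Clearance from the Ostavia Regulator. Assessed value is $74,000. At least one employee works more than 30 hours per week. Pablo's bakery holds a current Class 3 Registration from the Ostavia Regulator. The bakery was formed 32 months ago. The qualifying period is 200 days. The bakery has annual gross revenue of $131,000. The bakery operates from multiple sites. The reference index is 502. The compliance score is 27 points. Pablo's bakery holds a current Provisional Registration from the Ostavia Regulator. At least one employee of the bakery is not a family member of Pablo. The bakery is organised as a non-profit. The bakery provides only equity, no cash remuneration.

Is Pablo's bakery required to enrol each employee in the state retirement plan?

Exception (a) requires that the employer operates from a single site; but the employer operates from multiple sites, so (a) is unavailable.
Exception (b) does not apply: at least one employee is not a family member.
Exception (c) requires that annual gross revenue is below $120,000; but annual gross revenue is $131,000, not below $120,000, so (c) is unavailable.
Exception (d) is satisfied on its face — remuneration is equity-only; the employer is a non-profit. However, paragraphs (g)–(l) must be considered: (g) operates against (d): assessed value is $74,000, below the $80,000 limit. (h) would limit (g) — a current General Clearance is held — but (i) sets (h) aside: (i) operates against (h): the compliance score is 27 points, under the 30 points limit. (j) would limit (i) — at least one employee exceeds 30 hours/week — but (k) sets (j) aside: (k) operates against (j): the bakery is classified under the construction sector. (l) is inapplicable (the Standing Clearance is not current), so (k) stands. Exception (d) does not apply.
Exception (e)'s conditions are all satisfied: a current Class 3 Registration is held; the employer's headcount is 29, below the 33 limit. However, paragraphs (m)–(n) must be considered: (m) is triggered — the qualifying period is 200 days, under the 235 days limit. (n) does not operate here (no current Tier F Registration is held), so (m) stands. So (e) is unavailable.
No exception displaces § 35.

Yes — Pablo's bakery must enrol each employee in the state retirement plan.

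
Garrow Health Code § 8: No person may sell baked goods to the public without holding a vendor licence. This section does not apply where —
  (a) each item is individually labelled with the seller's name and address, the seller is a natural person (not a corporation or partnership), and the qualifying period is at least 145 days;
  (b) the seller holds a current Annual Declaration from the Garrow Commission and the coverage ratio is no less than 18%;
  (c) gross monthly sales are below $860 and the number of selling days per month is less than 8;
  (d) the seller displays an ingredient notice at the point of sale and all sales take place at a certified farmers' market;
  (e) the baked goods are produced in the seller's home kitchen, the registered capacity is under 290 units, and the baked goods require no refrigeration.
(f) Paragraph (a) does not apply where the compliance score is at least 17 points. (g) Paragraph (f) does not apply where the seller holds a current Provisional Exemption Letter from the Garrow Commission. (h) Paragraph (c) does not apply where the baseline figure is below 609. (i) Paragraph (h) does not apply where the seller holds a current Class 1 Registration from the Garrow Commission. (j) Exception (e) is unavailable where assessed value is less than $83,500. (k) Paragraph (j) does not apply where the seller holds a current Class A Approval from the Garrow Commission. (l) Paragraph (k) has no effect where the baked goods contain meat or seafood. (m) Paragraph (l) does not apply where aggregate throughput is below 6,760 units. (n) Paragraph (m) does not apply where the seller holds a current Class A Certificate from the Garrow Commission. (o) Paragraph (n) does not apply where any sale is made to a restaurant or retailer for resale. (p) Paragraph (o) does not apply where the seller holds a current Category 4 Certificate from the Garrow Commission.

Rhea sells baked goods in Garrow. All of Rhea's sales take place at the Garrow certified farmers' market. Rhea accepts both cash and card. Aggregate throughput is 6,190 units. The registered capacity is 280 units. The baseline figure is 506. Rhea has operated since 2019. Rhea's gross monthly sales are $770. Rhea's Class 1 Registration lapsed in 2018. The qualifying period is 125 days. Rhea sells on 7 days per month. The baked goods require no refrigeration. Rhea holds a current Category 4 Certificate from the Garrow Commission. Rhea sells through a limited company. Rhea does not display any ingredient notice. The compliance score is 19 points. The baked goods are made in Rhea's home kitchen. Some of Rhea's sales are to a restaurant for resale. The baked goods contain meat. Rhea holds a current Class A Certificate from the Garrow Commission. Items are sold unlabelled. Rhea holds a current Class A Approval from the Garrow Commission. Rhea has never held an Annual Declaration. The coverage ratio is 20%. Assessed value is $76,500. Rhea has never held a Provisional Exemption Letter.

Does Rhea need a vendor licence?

Yes — Rhea must hold a vendor licence.

Exception (a) requires that each item is individually labelled with the seller's name and address; but items are sold unlabelled, so (a) is unavailable.
Exception (b) requires that the seller holds a current Annual Declaration from the Garrow Commission; but there is no Annual Declaration in force, so (b) is unavailable.
Exception (c) is satisfied on its face — gross monthly sales are $770, below the $860 limit; the number of selling days per month is 7, less than the 8 limit. Turning to paragraphs (h)–(i): (h) operates — the baseline figure is 506, below the 609 limit. (i) is not engaged (no current Class 1 Registration is held), so (h) stands. Exception (c) does not apply.
Exception (d) fails — no ingredient notice is displayed.
All of (e)'s requirements are met (the baked goods are home-kitchen produced; the registered capacity is 280 units, under the 290 units limit; the baked goods are shelf-stable). However, paragraphs (j)–(p) must be considered: (j) operates against (e): assessed value is $76,500, less than the $83,500 limit. (k) would limit (j) — a current Class A Approval is held — but (l) sets (k) aside: (l) operates against (k): the baked goods contain meat. (m) would limit (l) — aggregate throughput is 6,190 units, below the 6,760 units limit — but (n) sets (m) aside: (n) operates against (m): a current Class A Certificate is held. (o) would limit (n) — some sales are to a restaurant for resale — but (p) sets (o) aside: (p) operates against (o): a current Category 4 Certificate is held. So (e) is unavailable.
No exception displaces § 8.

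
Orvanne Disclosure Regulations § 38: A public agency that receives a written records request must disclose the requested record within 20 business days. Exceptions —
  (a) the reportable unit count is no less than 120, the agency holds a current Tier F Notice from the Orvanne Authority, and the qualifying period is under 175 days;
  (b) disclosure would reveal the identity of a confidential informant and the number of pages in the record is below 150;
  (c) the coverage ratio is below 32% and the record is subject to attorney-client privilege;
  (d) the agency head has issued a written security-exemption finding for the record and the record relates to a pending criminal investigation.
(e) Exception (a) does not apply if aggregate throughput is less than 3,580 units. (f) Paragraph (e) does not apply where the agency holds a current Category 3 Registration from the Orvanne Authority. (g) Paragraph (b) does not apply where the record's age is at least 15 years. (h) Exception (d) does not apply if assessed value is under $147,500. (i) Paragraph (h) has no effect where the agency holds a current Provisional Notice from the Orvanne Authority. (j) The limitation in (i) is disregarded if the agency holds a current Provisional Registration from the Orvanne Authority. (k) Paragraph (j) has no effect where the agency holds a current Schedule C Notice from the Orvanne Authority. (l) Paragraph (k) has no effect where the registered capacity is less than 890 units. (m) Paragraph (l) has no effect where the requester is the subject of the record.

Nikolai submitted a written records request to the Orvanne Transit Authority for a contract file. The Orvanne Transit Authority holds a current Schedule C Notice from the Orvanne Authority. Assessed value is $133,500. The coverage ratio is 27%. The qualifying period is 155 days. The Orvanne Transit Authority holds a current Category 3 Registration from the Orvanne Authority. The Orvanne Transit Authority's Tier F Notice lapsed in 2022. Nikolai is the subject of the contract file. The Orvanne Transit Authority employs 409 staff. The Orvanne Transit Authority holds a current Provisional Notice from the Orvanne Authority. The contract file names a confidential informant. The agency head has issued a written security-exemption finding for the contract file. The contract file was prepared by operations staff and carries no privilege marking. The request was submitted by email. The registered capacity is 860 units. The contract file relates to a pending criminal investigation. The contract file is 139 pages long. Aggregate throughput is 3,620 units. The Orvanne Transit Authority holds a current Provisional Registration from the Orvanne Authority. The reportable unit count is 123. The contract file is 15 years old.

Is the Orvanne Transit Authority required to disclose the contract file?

No — exception (d) applies; the Orvanne Transit Authority is not required to disclose the contract file.

Exception (a) fails — there is no Tier F Notice in force.
Exception (b)'s conditions are all satisfied: the contract file names a confidential informant; the number of pages in the record is 139, below the 150 limit. Turning to paragraph (g): (g) operates — the record's age is 15 years, meeting the 15 years threshold. So (b) is unavailable.
Exception (c) fails — the contract file carries no privilege marking.
Exception (d)'s conditions are all satisfied: a written security-exemption finding has been issued; the contract file relates to a pending investigation. Under paragraphs (h)–(m): (h) would limit (d) — assessed value is $133,500, under the $147,500 limit — but (i) sets (h) aside: (i) is triggered — a current Provisional Notice is held. (j) would limit (i) — a current Provisional Registration is held — but (k) sets (j) aside: (k) operates — a current Schedule C Notice is held. (l) is engaged (the registered capacity is 860 units, less than the 890 units limit), but is itself disapplied by (m): (m) applies — Nikolai is the subject of the contract file. Exception (d) stands.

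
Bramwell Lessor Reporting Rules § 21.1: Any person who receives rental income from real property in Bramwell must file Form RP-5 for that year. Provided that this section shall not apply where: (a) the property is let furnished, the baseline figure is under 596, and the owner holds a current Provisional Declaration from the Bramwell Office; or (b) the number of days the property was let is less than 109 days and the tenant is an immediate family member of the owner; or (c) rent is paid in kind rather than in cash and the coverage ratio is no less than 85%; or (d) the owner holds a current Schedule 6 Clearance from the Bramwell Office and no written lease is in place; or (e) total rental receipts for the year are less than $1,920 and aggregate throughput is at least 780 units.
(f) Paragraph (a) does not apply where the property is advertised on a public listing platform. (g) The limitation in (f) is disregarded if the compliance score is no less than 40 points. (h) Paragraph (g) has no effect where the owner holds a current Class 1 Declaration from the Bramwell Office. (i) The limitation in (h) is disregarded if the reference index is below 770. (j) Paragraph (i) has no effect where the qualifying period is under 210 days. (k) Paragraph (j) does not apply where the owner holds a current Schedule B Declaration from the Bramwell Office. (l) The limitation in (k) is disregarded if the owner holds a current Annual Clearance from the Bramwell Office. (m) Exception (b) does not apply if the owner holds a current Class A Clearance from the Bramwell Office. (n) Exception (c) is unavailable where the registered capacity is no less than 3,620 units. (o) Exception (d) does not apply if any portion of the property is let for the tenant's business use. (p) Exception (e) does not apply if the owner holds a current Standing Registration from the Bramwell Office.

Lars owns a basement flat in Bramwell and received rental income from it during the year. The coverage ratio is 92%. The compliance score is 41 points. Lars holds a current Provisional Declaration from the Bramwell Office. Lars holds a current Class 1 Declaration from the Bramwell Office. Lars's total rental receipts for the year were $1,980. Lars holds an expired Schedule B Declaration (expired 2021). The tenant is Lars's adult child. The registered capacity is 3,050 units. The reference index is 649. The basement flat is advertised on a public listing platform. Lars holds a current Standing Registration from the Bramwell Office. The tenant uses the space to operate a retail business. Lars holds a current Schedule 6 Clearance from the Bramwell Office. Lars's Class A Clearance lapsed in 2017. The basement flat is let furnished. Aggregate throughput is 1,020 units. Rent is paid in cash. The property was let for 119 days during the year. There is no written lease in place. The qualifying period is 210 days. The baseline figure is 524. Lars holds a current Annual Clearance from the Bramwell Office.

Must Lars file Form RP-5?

No — exception (a) applies; Lars is not required to file Form RP-5.

All of (a)'s requirements are met (the property is let furnished; the baseline figure is 524, under the 596 limit; a current Provisional Declaration is held). Under paragraphs (f)–(l): (f) would limit (a) — the property is publicly advertised — but (g) sets (f) aside: (g) operates against (f): the compliance score is 41 points, meeting the 40 points threshold. (h) applies (a current Class 1 Declaration is held), but is itself disapplied by (i): (i) is engaged — the reference index is 649, below the 770 limit. (j), which would lift (i), is inapplicable — the qualifying period is 210 days, not under 210 days. Exception (a) stands.
Exception (b) requires that the number of days the property was let is less than 109 days; but the number of days the property was let is 119 days, not less than 109 days, so (b) is unavailable.
Exception (c) does not apply: rent is paid in cash.
Exception (d) is satisfied on its face — a current Schedule 6 Clearance is held; there is no written lease. Turning to paragraph (o): (o) operates against (d): the space is let for business use. (d) is therefore removed.
Exception (e) does not apply: total rental receipts for the year are $1,980, not less than $1,920.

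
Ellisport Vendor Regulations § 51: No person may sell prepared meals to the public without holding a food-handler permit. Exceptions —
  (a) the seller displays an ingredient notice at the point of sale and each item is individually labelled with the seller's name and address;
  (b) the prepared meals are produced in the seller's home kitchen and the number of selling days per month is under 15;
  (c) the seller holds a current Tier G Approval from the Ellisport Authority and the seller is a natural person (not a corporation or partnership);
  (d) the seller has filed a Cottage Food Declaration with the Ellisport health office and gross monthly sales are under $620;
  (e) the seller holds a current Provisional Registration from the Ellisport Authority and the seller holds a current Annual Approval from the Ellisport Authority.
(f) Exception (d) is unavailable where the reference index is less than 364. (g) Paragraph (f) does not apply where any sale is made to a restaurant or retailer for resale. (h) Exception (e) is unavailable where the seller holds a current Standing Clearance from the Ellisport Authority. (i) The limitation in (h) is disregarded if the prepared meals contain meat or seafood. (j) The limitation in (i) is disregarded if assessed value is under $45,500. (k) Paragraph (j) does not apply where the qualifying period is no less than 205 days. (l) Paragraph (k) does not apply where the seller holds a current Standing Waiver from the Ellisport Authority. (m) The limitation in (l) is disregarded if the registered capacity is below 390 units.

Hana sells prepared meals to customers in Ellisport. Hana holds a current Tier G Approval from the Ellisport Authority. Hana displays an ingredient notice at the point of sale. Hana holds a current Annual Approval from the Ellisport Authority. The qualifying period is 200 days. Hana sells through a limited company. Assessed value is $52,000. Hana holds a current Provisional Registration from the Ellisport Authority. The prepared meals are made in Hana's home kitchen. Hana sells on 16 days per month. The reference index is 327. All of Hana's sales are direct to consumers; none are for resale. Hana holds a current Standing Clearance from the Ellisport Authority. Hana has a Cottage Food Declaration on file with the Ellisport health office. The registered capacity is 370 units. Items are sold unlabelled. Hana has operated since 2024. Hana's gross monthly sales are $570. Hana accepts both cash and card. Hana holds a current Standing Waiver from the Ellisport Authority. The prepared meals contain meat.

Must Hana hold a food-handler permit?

No — exception (e) applies; Hana is not required to hold a food-handler permit.

Exception (a) does not apply: items are sold unlabelled.
Exception (b) does not apply: the number of selling days per month is 16, not under 15.
Exception (c) fails — the seller operates through a limited company.
Exception (d)'s conditions are all satisfied: a Cottage Food Declaration is on file; gross monthly sales are $570, under the $620 limit. Turning to paragraphs (f)–(g): (f) operates against (d): the reference index is 327, less than the 364 limit. (g) is not triggered (no sales are for resale), so (f) stands. Exception (d) does not apply.
Exception (e): a current Provisional Registration is held; a current Annual Approval is held — every condition holds. As to paragraphs (h)–(m): (h) would limit (e) — a current Standing Clearance is held — but (i) sets (h) aside: (i) is engaged — the prepared meals contain meat. (j) does not operate here (assessed value is $52,000, not under $45,500), so (i) stands. So (e) applies.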